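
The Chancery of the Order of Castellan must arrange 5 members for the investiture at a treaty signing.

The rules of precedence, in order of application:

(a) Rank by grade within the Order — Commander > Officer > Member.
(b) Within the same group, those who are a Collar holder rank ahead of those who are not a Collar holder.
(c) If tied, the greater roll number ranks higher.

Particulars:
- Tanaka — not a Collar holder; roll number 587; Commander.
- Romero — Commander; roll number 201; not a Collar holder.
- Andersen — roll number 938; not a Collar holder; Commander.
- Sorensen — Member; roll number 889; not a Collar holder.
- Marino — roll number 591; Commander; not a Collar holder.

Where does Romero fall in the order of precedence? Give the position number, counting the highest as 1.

4

By grade within the Order: Andersen, Marino, Tanaka and Romero (Commander); then Sorensen (Member).
Andersen, Marino, Tanaka and Romero are each not a Collar holder, so the next rule applies.
Among Andersen, Marino, Tanaka and Romero, by roll number (higher first): Andersen (938) before Marino (591) before Tanaka (587) before Romero (201).
Order: Andersen, Marino, Tanaka, Romero, Sorensen. So position 4.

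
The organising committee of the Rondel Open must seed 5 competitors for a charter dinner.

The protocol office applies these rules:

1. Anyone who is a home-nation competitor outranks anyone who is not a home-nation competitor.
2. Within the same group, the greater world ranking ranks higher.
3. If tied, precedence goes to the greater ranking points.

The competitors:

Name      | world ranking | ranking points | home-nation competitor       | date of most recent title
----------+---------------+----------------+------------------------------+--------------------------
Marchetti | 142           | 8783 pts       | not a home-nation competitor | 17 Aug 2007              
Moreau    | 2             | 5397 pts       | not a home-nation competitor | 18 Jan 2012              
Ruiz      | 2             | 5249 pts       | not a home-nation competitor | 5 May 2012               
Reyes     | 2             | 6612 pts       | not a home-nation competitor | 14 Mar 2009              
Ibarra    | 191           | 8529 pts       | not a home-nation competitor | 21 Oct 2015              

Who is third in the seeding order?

By the first rule: Ibarra, Marchetti, Reyes, Moreau and Ruiz (each not a home-nation competitor).
Among Ibarra, Marchetti, Reyes, Moreau and Ruiz, by world ranking (higher first): Ibarra (191) before Marchetti (142) before Reyes, Moreau and Ruiz (2).
Among Reyes, Moreau and Ruiz, by ranking points (higher first): Reyes (6612 pts) before Moreau (5397 pts) before Ruiz (5249 pts).
Order: Ibarra, Marchetti, Reyes, Moreau, Ruiz.

Reyes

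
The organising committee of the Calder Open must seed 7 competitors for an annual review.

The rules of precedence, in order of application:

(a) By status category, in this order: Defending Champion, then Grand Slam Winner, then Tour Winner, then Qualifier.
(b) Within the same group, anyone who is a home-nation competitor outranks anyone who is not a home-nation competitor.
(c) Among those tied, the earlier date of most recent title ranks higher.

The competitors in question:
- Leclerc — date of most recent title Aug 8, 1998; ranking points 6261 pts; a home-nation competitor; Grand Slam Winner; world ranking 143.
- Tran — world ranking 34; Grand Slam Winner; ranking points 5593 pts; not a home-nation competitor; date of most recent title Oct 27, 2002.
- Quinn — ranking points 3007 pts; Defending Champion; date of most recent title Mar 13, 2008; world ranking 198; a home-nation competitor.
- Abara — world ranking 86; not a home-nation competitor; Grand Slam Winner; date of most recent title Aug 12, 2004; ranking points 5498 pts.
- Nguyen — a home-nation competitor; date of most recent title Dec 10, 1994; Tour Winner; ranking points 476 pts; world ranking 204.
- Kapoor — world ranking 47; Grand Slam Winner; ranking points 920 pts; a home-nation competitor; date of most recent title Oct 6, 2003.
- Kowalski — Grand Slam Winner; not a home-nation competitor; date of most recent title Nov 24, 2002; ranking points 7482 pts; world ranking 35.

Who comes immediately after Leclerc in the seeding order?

By status category: Quinn (Defending Champion); then Leclerc, Kapoor, Tran, Kowalski and Abara (Grand Slam Winner); then Nguyen (Tour Winner).
Among Leclerc, Kapoor, Tran, Kowalski and Abara, a home-nation competitor before not a home-nation competitor: Leclerc and Kapoor (a home-nation competitor) before Tran, Kowalski and Abara (not a home-nation competitor).
Among Leclerc and Kapoor, by date of most recent title (earlier first): Leclerc (Aug 8, 1998) before Kapoor (Oct 6, 2003).
Among Tran, Kowalski and Abara, by date of most recent title (earlier first): Tran (Oct 27, 2002) before Kowalski (Nov 24, 2002) before Abara (Aug 12, 2004).
Order: Quinn, Leclerc, Kapoor, Tran, Kowalski, Abara, Nguyen.

Kapoor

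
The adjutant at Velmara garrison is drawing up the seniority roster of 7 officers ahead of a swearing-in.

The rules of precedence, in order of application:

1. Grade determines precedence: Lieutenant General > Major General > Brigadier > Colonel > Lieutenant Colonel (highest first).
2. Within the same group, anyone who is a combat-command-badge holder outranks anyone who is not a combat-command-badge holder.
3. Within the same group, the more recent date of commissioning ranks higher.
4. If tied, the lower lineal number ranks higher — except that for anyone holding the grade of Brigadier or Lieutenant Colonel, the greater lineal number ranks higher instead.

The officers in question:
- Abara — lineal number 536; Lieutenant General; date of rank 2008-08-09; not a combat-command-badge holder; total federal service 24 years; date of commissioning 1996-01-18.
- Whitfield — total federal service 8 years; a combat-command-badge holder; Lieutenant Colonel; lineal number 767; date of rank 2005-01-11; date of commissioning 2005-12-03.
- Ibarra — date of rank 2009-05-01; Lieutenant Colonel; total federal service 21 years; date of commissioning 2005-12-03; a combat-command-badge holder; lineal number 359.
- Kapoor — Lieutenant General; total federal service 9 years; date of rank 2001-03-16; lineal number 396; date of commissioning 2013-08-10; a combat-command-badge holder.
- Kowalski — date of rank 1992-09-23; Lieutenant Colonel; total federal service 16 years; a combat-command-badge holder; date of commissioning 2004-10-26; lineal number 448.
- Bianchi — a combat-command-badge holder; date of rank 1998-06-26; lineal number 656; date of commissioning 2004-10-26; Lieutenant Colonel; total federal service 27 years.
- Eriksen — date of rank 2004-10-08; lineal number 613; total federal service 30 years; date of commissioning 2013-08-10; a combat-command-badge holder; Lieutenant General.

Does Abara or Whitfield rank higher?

By grade: Kapoor, Eriksen and Abara (Lieutenant General); then Whitfield, Ibarra, Bianchi and Kowalski (Lieutenant Colonel).
Among Kapoor, Eriksen and Abara, a combat-command-badge holder before not a combat-command-badge holder: Kapoor and Eriksen (a combat-command-badge holder) before Abara (not a combat-command-badge holder).
Kapoor and Eriksen both have date of commissioning 2013-08-10, so the next rule applies.
Among Kapoor and Eriksen, by lineal number (lower first): Kapoor (396) before Eriksen (613).
Whitfield, Ibarra, Bianchi and Kowalski are each a combat-command-badge holder, so the next rule applies.
Among Whitfield, Ibarra, Bianchi and Kowalski, by date of commissioning (later first): Whitfield and Ibarra (2005-12-03) before Bianchi and Kowalski (2004-10-26).
Among Whitfield and Ibarra, by lineal number (higher first) (reversed rule for this group): Whitfield (767) before Ibarra (359).
Among Bianchi and Kowalski, by lineal number (higher first) (reversed rule for this group): Bianchi (656) before Kowalski (448).
So Abara takes precedence.

Abara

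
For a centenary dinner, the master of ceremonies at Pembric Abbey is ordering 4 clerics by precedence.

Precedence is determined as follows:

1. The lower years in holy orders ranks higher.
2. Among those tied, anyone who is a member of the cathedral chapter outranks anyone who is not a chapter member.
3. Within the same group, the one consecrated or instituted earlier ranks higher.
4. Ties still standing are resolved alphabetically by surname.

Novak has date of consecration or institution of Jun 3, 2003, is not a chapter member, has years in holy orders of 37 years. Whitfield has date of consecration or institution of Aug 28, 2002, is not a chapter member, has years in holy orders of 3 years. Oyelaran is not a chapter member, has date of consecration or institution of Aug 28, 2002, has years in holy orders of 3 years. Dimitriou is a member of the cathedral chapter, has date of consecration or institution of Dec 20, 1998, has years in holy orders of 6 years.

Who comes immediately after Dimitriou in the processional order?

By years in holy orders (lower first): Oyelaran and Whitfield (both 3 years); then Dimitriou (6 years); then Novak (37 years).
Oyelaran and Whitfield are each not a chapter member, so the next rule applies.
Oyelaran and Whitfield both have date of consecration or institution Aug 28, 2002, so the next rule applies.
Among Oyelaran and Whitfield, alphabetically by surname: Oyelaran before Whitfield.
Order: Oyelaran, Whitfield, Dimitriou, Novak.

Novak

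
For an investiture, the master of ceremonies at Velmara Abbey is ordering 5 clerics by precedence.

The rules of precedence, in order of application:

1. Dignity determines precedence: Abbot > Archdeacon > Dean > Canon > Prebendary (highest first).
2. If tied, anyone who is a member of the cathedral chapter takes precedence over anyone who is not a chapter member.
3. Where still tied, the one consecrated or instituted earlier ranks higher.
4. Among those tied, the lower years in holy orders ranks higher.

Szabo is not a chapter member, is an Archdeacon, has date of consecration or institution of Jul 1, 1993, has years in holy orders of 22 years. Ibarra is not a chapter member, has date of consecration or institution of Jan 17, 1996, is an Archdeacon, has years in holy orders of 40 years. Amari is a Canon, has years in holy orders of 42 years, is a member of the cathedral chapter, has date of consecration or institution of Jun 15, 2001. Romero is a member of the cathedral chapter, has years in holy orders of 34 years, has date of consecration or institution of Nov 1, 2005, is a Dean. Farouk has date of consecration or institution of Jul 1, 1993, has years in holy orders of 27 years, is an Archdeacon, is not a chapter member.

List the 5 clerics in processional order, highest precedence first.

Szabo, Farouk, Ibarra, Romero, Amari

By dignity: Szabo, Farouk and Ibarra (Archdeacon); then Romero (Dean); then Amari (Canon).
Szabo, Farouk and Ibarra are each not a chapter member, so the next rule applies.
Among Szabo, Farouk and Ibarra, by date of consecration or institution (earlier first): Szabo and Farouk (Jul 1, 1993) before Ibarra (Jan 17, 1996).
Among Szabo and Farouk, by years in holy orders (lower first): Szabo (22 years) before Farouk (27 years).
Full order: Szabo, Farouk, Ibarra, Romero, Amari.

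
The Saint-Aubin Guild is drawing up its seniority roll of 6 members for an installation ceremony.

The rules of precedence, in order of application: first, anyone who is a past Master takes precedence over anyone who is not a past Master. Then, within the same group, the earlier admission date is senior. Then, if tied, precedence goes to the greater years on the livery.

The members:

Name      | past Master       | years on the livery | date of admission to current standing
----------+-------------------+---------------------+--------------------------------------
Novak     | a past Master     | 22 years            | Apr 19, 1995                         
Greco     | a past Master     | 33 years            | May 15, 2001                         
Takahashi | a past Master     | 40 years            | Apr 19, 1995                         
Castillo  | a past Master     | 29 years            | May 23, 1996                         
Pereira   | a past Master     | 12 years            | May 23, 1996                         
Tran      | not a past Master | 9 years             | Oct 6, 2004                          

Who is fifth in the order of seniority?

Greco

By the first rule: Takahashi, Novak, Castillo, Pereira and Greco (each a past Master); then Tran (not a past Master).
Among Takahashi, Novak, Castillo, Pereira and Greco, by date of admission to current standing (earlier first): Takahashi and Novak (Apr 19, 1995) before Castillo and Pereira (May 23, 1996) before Greco (May 15, 2001).
Among Takahashi and Novak, by years on the livery (higher first): Takahashi (40 years) before Novak (22 years).
Among Castillo and Pereira, by years on the livery (higher first): Castillo (29 years) before Pereira (12 years).
Order: Takahashi, Novak, Castillo, Pereira, Greco, Tran.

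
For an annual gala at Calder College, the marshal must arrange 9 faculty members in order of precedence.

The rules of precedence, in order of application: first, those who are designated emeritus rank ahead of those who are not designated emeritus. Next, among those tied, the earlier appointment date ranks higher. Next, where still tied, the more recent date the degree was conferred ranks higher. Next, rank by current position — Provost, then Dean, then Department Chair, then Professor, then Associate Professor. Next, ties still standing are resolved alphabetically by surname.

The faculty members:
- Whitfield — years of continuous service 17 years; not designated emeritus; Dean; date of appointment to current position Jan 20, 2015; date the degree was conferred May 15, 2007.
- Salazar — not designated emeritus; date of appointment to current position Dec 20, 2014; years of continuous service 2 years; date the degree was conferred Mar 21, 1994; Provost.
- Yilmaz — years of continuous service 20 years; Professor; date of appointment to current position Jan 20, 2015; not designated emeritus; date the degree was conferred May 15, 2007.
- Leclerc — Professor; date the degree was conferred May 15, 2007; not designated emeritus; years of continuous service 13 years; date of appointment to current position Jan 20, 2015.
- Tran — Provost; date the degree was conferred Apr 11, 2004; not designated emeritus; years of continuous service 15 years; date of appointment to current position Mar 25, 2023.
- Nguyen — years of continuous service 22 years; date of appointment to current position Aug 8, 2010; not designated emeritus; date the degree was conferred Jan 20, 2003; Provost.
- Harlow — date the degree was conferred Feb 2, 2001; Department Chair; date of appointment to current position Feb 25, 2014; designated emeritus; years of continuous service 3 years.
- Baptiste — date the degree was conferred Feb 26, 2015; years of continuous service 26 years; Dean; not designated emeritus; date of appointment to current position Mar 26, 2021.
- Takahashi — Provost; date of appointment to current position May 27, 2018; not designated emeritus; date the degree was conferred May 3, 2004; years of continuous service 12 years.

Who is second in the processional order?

By the first rule: Harlow (designated emeritus); then Nguyen, Salazar, Whitfield, Leclerc, Yilmaz, Takahashi, Baptiste and Tran (each not designated emeritus).
Among Nguyen, Salazar, Whitfield, Leclerc, Yilmaz, Takahashi, Baptiste and Tran, by date of appointment to current position (earlier first): Nguyen (Aug 8, 2010) before Salazar (Dec 20, 2014) before Whitfield, Leclerc and Yilmaz (Jan 20, 2015) before Takahashi (May 27, 2018) before Baptiste (Mar 26, 2021) before Tran (Mar 25, 2023).
Whitfield, Leclerc and Yilmaz all have date the degree was conferred May 15, 2007, so the next rule applies.
Among Whitfield, Leclerc and Yilmaz, by current position: Whitfield (Dean) before Leclerc and Yilmaz (Professor).
Among Leclerc and Yilmaz, alphabetically by surname: Leclerc before Yilmaz.
Order: Harlow, Nguyen, Salazar, Whitfield, Leclerc, Yilmaz, Takahashi, Baptiste, Tran.

Nguyen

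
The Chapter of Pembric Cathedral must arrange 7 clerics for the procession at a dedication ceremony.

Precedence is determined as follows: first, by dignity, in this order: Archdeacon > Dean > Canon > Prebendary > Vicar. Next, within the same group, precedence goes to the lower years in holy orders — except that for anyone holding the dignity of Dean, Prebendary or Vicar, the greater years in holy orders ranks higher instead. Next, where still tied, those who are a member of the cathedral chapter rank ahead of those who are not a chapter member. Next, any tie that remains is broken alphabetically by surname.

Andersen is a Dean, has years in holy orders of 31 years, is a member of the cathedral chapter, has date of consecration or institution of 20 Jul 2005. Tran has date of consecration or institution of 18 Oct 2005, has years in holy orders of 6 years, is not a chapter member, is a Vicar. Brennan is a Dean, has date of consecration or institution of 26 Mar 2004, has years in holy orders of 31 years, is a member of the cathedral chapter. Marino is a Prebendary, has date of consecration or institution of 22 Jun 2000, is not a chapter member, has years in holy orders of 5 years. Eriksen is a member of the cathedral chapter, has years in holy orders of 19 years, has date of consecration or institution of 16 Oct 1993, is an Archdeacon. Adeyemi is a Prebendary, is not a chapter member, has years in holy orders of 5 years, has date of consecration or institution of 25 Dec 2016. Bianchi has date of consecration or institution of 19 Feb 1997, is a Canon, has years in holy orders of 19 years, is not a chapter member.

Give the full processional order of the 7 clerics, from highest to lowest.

Eriksen, Andersen, Brennan, Bianchi, Adeyemi, Marino, Tran

By dignity: Eriksen (Archdeacon); then Andersen and Brennan (Dean); then Bianchi (Canon); then Adeyemi and Marino (Prebendary); then Tran (Vicar).
Andersen and Brennan both have years in holy orders 31 years, so the next rule applies.
Andersen and Brennan are each a member of the cathedral chapter, so the next rule applies.
Among Andersen and Brennan, alphabetically by surname: Andersen before Brennan.
Adeyemi and Marino both have years in holy orders 5 years, so the next rule applies.
Adeyemi and Marino are each not a chapter member, so the next rule applies.
Among Adeyemi and Marino, alphabetically by surname: Adeyemi before Marino.
Full order: Eriksen, Andersen, Brennan, Bianchi, Adeyemi, Marino, Tran.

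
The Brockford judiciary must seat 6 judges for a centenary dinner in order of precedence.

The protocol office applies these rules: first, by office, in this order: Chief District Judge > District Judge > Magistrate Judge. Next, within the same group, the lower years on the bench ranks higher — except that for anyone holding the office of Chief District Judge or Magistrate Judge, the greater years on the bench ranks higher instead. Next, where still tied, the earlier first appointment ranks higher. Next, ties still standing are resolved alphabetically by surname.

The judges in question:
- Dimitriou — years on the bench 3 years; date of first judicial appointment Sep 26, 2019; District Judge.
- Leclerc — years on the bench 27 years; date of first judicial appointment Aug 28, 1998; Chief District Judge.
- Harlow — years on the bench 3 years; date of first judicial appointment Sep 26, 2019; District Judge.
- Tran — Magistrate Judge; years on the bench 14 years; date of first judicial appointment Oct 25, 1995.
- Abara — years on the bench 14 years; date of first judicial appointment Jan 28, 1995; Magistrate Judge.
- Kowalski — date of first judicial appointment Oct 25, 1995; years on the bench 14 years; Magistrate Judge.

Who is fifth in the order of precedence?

By office: Leclerc (Chief District Judge); then Dimitriou and Harlow (District Judge); then Abara, Kowalski and Tran (Magistrate Judge).
Dimitriou and Harlow both have years on the bench 3 years, so the next rule applies.
Dimitriou and Harlow both have date of first judicial appointment Sep 26, 2019, so the next rule applies.
Among Dimitriou and Harlow, alphabetically by surname: Dimitriou before Harlow.
Abara, Kowalski and Tran all have years on the bench 14 years, so the next rule applies.
Among Abara, Kowalski and Tran, by date of first judicial appointment (earlier first): Abara (Jan 28, 1995) before Kowalski and Tran (Oct 25, 1995).
Among Kowalski and Tran, alphabetically by surname: Kowalski before Tran.
Order: Leclerc, Dimitriou, Harlow, Abara, Kowalski, Tran.

Kowalski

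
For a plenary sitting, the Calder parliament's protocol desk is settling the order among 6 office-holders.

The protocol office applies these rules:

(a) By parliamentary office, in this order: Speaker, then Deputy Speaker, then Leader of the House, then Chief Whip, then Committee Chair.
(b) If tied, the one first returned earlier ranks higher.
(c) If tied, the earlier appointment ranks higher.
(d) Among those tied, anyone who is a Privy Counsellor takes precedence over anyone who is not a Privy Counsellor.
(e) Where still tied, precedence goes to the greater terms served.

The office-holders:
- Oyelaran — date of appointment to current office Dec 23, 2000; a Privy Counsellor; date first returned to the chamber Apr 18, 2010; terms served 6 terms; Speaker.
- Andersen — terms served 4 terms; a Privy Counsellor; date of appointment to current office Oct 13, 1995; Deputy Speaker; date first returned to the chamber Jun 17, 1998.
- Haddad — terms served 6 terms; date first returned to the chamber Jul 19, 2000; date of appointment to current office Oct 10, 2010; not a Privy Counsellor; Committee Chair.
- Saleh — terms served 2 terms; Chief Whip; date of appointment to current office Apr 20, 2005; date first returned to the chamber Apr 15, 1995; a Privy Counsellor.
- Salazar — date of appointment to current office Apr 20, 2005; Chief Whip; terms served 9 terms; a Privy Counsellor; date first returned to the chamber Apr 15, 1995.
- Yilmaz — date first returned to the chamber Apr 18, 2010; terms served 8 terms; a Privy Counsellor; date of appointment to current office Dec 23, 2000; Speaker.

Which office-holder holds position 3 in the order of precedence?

By parliamentary office: Yilmaz and Oyelaran (Speaker); then Andersen (Deputy Speaker); then Salazar and Saleh (Chief Whip); then Haddad (Committee Chair).
Yilmaz and Oyelaran both have date first returned to the chamber Apr 18, 2010, so the next rule applies.
Yilmaz and Oyelaran both have date of appointment to current office Dec 23, 2000, so the next rule applies.
Yilmaz and Oyelaran are each a Privy Counsellor, so the next rule applies.
Among Yilmaz and Oyelaran, by terms served (higher first): Yilmaz (8 terms) before Oyelaran (6 terms).
Salazar and Saleh both have date first returned to the chamber Apr 15, 1995, so the next rule applies.
Salazar and Saleh both have date of appointment to current office Apr 20, 2005, so the next rule applies.
Salazar and Saleh are each a Privy Counsellor, so the next rule applies.
Among Salazar and Saleh, by terms served (higher first): Salazar (9 terms) before Saleh (2 terms).
Order: Yilmaz, Oyelaran, Andersen, Salazar, Saleh, Haddad.

Andersen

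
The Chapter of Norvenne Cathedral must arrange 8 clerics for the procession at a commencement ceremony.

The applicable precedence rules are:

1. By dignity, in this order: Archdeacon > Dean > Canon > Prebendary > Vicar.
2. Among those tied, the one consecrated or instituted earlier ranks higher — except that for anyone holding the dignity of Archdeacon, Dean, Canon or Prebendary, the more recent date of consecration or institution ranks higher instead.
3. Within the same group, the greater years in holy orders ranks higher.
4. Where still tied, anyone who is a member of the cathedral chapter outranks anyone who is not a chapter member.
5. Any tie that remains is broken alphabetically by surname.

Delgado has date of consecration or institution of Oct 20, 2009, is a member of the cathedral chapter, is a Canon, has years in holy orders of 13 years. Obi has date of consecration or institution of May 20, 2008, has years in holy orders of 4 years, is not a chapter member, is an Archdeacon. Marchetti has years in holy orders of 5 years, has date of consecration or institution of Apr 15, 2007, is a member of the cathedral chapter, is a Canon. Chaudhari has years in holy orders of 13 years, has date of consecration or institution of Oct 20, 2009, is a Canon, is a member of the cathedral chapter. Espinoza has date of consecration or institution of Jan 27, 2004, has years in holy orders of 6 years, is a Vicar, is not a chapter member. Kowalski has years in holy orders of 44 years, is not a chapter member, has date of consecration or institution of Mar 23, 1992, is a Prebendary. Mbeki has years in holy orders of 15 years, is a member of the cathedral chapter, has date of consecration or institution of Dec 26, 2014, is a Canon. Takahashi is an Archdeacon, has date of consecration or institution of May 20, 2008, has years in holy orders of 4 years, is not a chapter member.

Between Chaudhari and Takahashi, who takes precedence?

Takahashi

By dignity: Obi and Takahashi (Archdeacon); then Mbeki, Chaudhari, Delgado and Marchetti (Canon); then Kowalski (Prebendary); then Espinoza (Vicar).
Obi and Takahashi both have date of consecration or institution May 20, 2008, so the next rule applies.
Obi and Takahashi both have years in holy orders 4 years, so the next rule applies.
Obi and Takahashi are each not a chapter member, so the next rule applies.
Among Obi and Takahashi, alphabetically by surname: Obi before Takahashi.
Among Mbeki, Chaudhari, Delgado and Marchetti, by date of consecration or institution (later first) (reversed rule for this group): Mbeki (Dec 26, 2014) before Chaudhari and Delgado (Oct 20, 2009) before Marchetti (Apr 15, 2007).
Chaudhari and Delgado both have years in holy orders 13 years, so the next rule applies.
Chaudhari and Delgado are each a member of the cathedral chapter, so the next rule applies.
Among Chaudhari and Delgado, alphabetically by surname: Chaudhari before Delgado.
So Takahashi takes precedence.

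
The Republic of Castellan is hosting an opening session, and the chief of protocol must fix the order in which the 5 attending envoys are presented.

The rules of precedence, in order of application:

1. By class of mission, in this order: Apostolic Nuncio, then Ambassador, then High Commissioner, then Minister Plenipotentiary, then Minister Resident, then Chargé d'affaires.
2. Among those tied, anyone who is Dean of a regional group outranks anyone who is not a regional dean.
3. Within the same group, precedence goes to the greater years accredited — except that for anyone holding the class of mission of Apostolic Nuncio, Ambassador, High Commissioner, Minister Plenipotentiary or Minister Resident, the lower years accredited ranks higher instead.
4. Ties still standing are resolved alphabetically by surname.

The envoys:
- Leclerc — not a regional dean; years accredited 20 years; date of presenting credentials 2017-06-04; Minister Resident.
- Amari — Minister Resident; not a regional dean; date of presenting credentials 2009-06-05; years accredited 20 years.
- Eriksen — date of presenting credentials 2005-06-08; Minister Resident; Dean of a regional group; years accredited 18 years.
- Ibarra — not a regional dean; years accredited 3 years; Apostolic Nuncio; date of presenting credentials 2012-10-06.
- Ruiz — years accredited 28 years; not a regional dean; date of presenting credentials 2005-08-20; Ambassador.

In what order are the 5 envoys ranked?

By class of mission: Ibarra (Apostolic Nuncio); then Ruiz (Ambassador); then Eriksen, Amari and Leclerc (Minister Resident).
Among Eriksen, Amari and Leclerc, Dean of a regional group before not a regional dean: Eriksen (Dean of a regional group) before Amari and Leclerc (not a regional dean).
Amari and Leclerc both have years accredited 20 years, so the next rule applies.
Among Amari and Leclerc, alphabetically by surname: Amari before Leclerc.
Full order: Ibarra, Ruiz, Eriksen, Amari, Leclerc.

Ibarra, Ruiz, Eriksen, Amari, Leclerc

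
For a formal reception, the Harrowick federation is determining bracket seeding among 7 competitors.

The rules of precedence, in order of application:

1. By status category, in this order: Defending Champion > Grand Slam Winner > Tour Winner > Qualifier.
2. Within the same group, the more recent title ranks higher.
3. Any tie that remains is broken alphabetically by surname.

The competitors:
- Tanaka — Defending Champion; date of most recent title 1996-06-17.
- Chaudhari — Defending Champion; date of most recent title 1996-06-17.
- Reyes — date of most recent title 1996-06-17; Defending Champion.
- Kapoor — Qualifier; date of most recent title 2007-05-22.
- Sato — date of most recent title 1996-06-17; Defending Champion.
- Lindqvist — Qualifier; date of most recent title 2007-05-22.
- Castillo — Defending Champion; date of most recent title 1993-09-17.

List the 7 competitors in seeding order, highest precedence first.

Chaudhari, Reyes, Sato, Tanaka, Castillo, Kapoor, Lindqvist

By status category: Chaudhari, Reyes, Sato, Tanaka and Castillo (Defending Champion); then Kapoor and Lindqvist (Qualifier).
Among Chaudhari, Reyes, Sato, Tanaka and Castillo, by date of most recent title (later first): Chaudhari, Reyes, Sato and Tanaka (1996-06-17) before Castillo (1993-09-17).
Among Chaudhari, Reyes, Sato and Tanaka, alphabetically by surname: Chaudhari before Reyes before Sato before Tanaka.
Kapoor and Lindqvist both have date of most recent title 2007-05-22, so the next rule applies.
Among Kapoor and Lindqvist, alphabetically by surname: Kapoor before Lindqvist.
Full order: Chaudhari, Reyes, Sato, Tanaka, Castillo, Kapoor, Lindqvist.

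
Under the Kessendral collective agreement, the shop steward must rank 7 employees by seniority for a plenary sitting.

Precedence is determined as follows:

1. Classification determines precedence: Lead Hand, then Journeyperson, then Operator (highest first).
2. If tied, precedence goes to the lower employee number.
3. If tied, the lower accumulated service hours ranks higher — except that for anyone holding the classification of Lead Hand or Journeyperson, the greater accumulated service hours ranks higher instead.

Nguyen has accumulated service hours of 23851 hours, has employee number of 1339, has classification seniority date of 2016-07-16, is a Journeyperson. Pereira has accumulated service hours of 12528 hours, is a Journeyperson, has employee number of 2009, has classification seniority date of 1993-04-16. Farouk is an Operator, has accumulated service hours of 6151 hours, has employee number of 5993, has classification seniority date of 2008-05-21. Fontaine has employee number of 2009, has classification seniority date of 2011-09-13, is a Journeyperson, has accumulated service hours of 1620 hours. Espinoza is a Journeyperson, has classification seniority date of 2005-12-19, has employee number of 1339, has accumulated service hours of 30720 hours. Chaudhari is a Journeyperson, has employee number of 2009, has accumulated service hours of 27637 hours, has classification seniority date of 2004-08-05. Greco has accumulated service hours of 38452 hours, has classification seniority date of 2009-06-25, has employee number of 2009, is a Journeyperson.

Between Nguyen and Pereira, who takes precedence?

Nguyen

By classification: Espinoza, Nguyen, Greco, Chaudhari, Pereira and Fontaine (Journeyperson); then Farouk (Operator).
Among Espinoza, Nguyen, Greco, Chaudhari, Pereira and Fontaine, by employee number (lower first): Espinoza and Nguyen (1339) before Greco, Chaudhari, Pereira and Fontaine (2009).
Among Espinoza and Nguyen, by accumulated service hours (higher first) (reversed rule for this group): Espinoza (30720 hours) before Nguyen (23851 hours).
Among Greco, Chaudhari, Pereira and Fontaine, by accumulated service hours (higher first) (reversed rule for this group): Greco (38452 hours) before Chaudhari (27637 hours) before Pereira (12528 hours) before Fontaine (1620 hours).
So Nguyen takes precedence.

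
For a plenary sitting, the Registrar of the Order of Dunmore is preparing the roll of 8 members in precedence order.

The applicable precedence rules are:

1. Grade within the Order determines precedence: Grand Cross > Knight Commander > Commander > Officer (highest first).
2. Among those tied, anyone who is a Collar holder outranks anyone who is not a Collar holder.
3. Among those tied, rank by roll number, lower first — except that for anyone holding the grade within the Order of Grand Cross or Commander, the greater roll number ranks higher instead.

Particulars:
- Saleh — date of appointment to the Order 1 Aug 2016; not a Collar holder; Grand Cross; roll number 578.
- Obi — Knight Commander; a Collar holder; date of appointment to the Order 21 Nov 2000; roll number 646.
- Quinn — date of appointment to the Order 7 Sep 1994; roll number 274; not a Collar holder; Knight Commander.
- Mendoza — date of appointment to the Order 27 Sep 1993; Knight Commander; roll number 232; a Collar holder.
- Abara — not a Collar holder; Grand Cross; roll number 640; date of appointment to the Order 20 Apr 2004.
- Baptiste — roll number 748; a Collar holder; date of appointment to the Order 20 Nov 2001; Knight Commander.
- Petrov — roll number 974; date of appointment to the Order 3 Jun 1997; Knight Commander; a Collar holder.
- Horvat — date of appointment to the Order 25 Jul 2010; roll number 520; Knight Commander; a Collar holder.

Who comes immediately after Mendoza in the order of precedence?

Horvat

By grade within the Order: Abara and Saleh (Grand Cross); then Mendoza, Horvat, Obi, Baptiste, Petrov and Quinn (Knight Commander).
Abara and Saleh are each not a Collar holder, so the next rule applies.
Among Abara and Saleh, by roll number (higher first) (reversed rule for this group): Abara (640) before Saleh (578).
Among Mendoza, Horvat, Obi, Baptiste, Petrov and Quinn, a Collar holder before not a Collar holder: Mendoza, Horvat, Obi, Baptiste and Petrov (a Collar holder) before Quinn (not a Collar holder).
Among Mendoza, Horvat, Obi, Baptiste and Petrov, by roll number (lower first): Mendoza (232) before Horvat (520) before Obi (646) before Baptiste (748) before Petrov (974).
Order: Abara, Saleh, Mendoza, Horvat, Obi, Baptiste, Petrov, Quinn.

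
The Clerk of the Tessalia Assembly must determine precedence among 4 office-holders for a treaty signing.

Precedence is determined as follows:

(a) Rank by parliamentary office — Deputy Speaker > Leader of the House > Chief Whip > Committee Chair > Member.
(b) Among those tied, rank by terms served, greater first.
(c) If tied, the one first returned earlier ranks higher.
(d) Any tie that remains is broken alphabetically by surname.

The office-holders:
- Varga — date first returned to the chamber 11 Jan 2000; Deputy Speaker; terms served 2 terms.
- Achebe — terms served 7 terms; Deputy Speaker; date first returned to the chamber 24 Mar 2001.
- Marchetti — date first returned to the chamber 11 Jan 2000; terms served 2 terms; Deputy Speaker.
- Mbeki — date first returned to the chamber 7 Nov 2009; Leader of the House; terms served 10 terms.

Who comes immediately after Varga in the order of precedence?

By parliamentary office: Achebe, Marchetti and Varga (Deputy Speaker); then Mbeki (Leader of the House).
Among Achebe, Marchetti and Varga, by terms served (higher first): Achebe (7 terms) before Marchetti and Varga (2 terms).
Marchetti and Varga both have date first returned to the chamber 11 Jan 2000, so the next rule applies.
Among Marchetti and Varga, alphabetically by surname: Marchetti before Varga.
Order: Achebe, Marchetti, Varga, Mbeki.

Mbeki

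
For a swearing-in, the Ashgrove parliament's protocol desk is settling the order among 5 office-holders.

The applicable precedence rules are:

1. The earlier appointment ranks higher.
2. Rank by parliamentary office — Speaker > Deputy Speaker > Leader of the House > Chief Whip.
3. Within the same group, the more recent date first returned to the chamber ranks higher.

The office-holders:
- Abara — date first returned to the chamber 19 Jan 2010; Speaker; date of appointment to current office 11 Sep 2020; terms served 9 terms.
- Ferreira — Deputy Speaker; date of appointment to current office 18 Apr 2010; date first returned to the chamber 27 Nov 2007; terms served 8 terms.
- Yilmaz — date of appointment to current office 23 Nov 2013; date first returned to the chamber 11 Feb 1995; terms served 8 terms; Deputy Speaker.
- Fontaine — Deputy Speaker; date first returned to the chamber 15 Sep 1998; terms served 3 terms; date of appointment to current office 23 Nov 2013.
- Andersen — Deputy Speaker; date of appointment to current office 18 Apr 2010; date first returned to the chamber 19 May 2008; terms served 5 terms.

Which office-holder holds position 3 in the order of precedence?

By date of appointment to current office (earlier first): Andersen and Ferreira (both 18 Apr 2010); then Fontaine and Yilmaz (both 23 Nov 2013); then Abara (11 Sep 2020).
Andersen and Ferreira are each Deputy Speaker, so the next rule applies.
Among Andersen and Ferreira, by date first returned to the chamber (later first): Andersen (19 May 2008) before Ferreira (27 Nov 2007).
Fontaine and Yilmaz are each Deputy Speaker, so the next rule applies.
Among Fontaine and Yilmaz, by date first returned to the chamber (later first): Fontaine (15 Sep 1998) before Yilmaz (11 Feb 1995).
Order: Andersen, Ferreira, Fontaine, Yilmaz, Abara.

Fontaine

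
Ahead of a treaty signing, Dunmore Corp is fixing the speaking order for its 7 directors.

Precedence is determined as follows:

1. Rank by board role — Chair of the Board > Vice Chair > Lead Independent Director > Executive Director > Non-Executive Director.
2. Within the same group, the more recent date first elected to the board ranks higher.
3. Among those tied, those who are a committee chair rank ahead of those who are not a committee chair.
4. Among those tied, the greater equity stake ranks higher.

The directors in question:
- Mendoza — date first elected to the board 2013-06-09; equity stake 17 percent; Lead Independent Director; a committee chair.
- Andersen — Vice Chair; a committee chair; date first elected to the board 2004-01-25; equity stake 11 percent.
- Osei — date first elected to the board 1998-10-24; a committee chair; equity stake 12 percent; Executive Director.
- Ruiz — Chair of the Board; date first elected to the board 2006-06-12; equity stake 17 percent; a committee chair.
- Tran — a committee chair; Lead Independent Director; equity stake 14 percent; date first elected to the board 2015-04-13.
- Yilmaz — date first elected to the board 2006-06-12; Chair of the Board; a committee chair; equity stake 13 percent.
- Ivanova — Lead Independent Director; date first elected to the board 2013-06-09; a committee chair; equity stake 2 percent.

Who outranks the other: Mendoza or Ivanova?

Mendoza

By board role: Ruiz and Yilmaz (Chair of the Board); then Andersen (Vice Chair); then Tran, Mendoza and Ivanova (Lead Independent Director); then Osei (Executive Director).
Ruiz and Yilmaz both have date first elected to the board 2006-06-12, so the next rule applies.
Ruiz and Yilmaz are each a committee chair, so the next rule applies.
Among Ruiz and Yilmaz, by equity stake (higher first): Ruiz (17 percent) before Yilmaz (13 percent).
Among Tran, Mendoza and Ivanova, by date first elected to the board (later first): Tran (2015-04-13) before Mendoza and Ivanova (2013-06-09).
Mendoza and Ivanova are each a committee chair, so the next rule applies.
Among Mendoza and Ivanova, by equity stake (higher first): Mendoza (17 percent) before Ivanova (2 percent).
So Mendoza takes precedence.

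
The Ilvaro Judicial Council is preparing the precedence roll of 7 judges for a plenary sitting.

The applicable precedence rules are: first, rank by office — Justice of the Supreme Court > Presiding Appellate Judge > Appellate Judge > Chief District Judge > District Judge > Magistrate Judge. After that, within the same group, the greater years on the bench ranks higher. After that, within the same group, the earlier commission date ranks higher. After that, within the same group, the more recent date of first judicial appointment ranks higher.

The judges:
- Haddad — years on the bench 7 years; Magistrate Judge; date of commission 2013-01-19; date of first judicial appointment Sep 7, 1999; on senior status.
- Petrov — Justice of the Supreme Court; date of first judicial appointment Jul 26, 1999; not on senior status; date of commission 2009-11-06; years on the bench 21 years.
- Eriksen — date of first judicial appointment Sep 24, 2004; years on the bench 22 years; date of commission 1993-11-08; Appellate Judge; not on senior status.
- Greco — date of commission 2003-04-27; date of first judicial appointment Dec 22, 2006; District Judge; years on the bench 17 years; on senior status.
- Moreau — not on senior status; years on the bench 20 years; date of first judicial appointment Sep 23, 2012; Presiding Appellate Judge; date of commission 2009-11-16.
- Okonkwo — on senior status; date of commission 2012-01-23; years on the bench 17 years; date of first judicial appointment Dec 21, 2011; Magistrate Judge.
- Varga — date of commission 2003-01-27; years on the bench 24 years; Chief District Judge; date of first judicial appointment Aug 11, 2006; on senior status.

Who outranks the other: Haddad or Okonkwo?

Okonkwo

By office: Petrov (Justice of the Supreme Court); then Moreau (Presiding Appellate Judge); then Eriksen (Appellate Judge); then Varga (Chief District Judge); then Greco (District Judge); then Okonkwo and Haddad (Magistrate Judge).
Among Okonkwo and Haddad, by years on the bench (higher first): Okonkwo (17 years) before Haddad (7 years).
So Okonkwo takes precedence.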